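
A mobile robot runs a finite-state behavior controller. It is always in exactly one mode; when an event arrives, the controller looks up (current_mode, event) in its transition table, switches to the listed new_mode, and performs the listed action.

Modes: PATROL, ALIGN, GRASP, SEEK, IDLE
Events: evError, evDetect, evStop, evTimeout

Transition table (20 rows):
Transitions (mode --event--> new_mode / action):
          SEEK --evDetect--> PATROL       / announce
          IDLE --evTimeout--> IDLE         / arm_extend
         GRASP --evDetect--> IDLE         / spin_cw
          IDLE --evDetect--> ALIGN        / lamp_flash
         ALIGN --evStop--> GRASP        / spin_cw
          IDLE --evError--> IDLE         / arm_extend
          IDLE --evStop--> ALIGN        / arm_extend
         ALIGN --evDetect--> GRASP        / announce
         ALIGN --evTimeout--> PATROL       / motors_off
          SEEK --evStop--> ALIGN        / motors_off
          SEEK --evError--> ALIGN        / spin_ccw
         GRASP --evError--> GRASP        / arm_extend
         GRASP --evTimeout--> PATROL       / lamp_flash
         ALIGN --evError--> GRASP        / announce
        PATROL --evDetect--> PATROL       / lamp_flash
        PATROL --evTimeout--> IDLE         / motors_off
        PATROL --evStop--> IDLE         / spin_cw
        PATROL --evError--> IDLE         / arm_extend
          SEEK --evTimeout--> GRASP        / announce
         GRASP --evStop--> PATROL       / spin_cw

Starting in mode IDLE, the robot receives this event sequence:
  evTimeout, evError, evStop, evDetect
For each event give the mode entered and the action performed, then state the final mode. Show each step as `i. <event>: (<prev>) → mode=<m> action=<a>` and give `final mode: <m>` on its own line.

1. evTimeout: (IDLE) → mode=IDLE action=arm_extend
2. evError: (IDLE) → mode=IDLE action=arm_extend
3. evStop: (IDLE) → mode=ALIGN action=arm_extend
4. evDetect: (ALIGN) → mode=GRASP action=announce

final mode: GRASP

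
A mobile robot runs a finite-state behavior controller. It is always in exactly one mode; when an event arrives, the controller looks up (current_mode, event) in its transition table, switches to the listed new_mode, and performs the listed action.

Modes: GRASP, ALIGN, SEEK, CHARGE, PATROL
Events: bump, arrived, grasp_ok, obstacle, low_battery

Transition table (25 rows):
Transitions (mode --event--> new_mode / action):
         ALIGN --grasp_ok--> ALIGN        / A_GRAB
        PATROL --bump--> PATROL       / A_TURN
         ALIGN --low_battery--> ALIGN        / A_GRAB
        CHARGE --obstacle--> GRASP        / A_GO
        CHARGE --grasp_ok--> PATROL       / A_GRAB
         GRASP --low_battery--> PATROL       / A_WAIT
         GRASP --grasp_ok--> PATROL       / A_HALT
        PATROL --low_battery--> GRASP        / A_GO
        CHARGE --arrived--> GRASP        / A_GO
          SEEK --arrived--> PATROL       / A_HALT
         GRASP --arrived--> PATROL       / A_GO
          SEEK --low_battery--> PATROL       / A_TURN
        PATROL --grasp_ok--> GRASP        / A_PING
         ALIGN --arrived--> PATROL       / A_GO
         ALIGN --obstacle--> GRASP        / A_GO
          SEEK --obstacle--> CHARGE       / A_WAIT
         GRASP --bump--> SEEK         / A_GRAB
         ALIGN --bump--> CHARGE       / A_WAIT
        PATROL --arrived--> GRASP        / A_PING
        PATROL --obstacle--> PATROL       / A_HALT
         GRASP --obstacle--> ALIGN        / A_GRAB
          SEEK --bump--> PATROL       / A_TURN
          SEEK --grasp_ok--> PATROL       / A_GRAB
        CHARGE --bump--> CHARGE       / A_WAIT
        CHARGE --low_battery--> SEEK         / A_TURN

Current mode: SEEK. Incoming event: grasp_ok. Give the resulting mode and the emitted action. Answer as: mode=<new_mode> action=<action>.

current mode = SEEK; filter table to that mode:
  (SEEK, arrived) → (PATROL, A_HALT)
  (SEEK, low_battery) → (PATROL, A_TURN)
  (SEEK, obstacle) → (CHARGE, A_WAIT)
  (SEEK, bump) → (PATROL, A_TURN)
  (SEEK, grasp_ok) → (PATROL, A_GRAB)  ← event matches
event = grasp_ok selects (PATROL, A_GRAB)

mode=PATROL action=A_GRAB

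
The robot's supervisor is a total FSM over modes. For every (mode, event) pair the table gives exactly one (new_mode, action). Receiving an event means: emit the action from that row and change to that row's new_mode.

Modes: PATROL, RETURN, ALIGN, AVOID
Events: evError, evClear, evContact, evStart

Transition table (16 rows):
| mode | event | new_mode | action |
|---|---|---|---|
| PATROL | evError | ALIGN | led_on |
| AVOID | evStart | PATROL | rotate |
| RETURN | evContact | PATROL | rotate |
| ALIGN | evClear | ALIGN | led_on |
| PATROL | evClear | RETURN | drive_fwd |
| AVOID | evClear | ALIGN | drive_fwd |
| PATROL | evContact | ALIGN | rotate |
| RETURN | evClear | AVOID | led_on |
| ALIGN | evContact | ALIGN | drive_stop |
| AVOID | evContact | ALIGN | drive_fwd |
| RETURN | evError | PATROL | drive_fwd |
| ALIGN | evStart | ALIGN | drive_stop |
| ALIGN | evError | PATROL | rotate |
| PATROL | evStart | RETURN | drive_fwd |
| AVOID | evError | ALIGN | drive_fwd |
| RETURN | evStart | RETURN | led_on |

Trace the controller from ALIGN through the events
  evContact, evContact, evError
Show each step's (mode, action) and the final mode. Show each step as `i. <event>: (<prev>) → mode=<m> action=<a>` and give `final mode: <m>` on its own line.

final mode: PATROL

1. evContact: (ALIGN) → mode=ALIGN action=drive_stop
2. evContact: (ALIGN) → mode=ALIGN action=drive_stop
3. evError: (ALIGN) → mode=PATROL action=rotate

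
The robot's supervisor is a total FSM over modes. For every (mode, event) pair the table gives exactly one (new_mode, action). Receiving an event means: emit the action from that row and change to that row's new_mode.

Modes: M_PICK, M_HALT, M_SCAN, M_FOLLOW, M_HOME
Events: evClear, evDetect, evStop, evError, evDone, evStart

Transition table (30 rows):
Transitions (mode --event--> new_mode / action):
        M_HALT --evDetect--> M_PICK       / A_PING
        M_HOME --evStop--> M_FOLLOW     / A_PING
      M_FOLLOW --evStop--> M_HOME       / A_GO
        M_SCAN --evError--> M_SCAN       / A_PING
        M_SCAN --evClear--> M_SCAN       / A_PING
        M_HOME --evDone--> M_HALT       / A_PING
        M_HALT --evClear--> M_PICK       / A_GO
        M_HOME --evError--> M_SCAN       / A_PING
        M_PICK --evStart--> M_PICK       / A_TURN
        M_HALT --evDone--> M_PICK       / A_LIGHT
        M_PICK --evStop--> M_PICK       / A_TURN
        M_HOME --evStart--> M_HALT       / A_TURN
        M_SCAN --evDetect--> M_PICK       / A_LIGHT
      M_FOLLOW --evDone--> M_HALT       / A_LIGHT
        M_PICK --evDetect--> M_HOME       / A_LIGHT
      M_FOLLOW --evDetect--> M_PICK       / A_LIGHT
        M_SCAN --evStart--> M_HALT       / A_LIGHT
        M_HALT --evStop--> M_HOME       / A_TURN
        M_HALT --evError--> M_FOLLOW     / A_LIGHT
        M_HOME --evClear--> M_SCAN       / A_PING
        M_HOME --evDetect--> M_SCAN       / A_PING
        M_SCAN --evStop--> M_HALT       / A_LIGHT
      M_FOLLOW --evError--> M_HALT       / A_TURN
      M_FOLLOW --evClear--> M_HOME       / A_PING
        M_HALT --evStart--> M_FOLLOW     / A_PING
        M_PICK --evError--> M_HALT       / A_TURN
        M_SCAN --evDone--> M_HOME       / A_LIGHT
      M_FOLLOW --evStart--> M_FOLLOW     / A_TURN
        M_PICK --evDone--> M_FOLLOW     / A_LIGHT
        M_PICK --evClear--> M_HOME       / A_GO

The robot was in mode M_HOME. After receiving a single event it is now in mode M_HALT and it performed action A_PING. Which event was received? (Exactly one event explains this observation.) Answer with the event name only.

try evClear: (M_HOME, evClear) → (M_SCAN, A_PING)
try evDetect: (M_HOME, evDetect) → (M_SCAN, A_PING)
try evStop: (M_HOME, evStop) → (M_FOLLOW, A_PING)
try evError: (M_HOME, evError) → (M_SCAN, A_PING)
try evDone: (M_HOME, evDone) → (M_HALT, A_PING)  ← matches
try evStart: (M_HOME, evStart) → (M_HALT, A_TURN)

evDone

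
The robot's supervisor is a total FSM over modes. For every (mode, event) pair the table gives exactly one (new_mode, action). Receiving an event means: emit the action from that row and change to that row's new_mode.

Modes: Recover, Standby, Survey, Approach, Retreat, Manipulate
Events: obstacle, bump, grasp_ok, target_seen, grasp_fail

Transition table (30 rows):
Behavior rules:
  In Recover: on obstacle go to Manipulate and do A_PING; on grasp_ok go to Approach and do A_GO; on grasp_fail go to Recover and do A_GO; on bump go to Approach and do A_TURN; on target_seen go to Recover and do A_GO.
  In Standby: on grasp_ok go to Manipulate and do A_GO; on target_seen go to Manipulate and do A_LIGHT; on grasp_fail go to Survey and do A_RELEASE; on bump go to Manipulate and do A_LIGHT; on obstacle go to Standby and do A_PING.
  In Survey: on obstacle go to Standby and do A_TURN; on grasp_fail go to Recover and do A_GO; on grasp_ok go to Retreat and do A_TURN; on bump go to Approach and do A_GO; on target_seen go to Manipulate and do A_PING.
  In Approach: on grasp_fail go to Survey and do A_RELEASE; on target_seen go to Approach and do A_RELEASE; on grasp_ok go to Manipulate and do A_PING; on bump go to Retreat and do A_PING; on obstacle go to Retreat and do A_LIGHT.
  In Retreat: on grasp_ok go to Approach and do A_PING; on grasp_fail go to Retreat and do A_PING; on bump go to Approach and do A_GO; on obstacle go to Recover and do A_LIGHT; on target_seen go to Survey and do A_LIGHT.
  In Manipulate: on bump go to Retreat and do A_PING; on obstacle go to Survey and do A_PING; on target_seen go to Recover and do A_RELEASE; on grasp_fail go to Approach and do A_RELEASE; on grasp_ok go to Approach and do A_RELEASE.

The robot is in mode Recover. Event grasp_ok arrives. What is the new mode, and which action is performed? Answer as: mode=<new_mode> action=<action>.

current mode = Recover; filter table to that mode:
  (Recover, obstacle) → (Manipulate, A_PING)
  (Recover, grasp_ok) → (Approach, A_GO)  ← event matches
  (Recover, grasp_fail) → (Recover, A_GO)
  (Recover, bump) → (Approach, A_TURN)
  (Recover, target_seen) → (Recover, A_GO)
event = grasp_ok selects (Approach, A_GO)

mode=Approach action=A_GO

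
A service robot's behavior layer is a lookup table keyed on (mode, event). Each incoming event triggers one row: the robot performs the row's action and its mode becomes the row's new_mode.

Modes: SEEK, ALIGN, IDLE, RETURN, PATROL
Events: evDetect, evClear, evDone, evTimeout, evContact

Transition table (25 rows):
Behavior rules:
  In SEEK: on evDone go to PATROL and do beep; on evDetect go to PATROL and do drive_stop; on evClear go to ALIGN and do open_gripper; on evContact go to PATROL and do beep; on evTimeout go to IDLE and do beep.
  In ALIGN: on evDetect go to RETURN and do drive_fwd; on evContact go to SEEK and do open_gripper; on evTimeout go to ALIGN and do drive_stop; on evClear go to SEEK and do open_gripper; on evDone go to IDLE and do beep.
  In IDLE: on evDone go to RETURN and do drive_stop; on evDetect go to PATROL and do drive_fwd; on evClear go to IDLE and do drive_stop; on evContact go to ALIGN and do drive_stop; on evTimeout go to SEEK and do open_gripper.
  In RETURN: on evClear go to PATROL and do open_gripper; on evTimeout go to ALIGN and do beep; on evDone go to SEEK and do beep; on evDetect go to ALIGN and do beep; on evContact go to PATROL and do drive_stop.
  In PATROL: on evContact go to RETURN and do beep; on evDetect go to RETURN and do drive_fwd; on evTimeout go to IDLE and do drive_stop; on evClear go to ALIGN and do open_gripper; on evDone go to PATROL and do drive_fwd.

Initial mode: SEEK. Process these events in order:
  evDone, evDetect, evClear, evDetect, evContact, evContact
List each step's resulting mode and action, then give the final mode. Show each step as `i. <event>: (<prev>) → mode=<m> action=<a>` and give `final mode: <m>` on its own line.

1. evDone: (SEEK) → mode=PATROL action=beep
2. evDetect: (PATROL) → mode=RETURN action=drive_fwd
3. evClear: (RETURN) → mode=PATROL action=open_gripper
4. evDetect: (PATROL) → mode=RETURN action=drive_fwd
5. evContact: (RETURN) → mode=PATROL action=drive_stop
6. evContact: (PATROL) → mode=RETURN action=beep

final mode: RETURN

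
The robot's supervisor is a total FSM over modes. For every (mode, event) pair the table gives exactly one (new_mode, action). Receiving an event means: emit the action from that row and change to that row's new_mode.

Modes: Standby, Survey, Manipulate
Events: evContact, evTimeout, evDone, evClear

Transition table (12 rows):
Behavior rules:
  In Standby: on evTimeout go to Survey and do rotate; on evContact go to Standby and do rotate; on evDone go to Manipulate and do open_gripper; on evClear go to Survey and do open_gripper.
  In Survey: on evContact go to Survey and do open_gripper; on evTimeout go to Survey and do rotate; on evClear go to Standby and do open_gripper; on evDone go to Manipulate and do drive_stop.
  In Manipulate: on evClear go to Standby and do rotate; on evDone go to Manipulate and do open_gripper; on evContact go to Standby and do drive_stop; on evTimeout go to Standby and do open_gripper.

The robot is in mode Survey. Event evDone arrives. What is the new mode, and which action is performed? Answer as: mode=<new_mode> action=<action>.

current mode = Survey; filter table to that mode:
  (Survey, evContact) → (Survey, open_gripper)
  (Survey, evTimeout) → (Survey, rotate)
  (Survey, evClear) → (Standby, open_gripper)
  (Survey, evDone) → (Manipulate, drive_stop)  ← event matches
event = evDone selects (Manipulate, drive_stop)

mode=Manipulate action=drive_stop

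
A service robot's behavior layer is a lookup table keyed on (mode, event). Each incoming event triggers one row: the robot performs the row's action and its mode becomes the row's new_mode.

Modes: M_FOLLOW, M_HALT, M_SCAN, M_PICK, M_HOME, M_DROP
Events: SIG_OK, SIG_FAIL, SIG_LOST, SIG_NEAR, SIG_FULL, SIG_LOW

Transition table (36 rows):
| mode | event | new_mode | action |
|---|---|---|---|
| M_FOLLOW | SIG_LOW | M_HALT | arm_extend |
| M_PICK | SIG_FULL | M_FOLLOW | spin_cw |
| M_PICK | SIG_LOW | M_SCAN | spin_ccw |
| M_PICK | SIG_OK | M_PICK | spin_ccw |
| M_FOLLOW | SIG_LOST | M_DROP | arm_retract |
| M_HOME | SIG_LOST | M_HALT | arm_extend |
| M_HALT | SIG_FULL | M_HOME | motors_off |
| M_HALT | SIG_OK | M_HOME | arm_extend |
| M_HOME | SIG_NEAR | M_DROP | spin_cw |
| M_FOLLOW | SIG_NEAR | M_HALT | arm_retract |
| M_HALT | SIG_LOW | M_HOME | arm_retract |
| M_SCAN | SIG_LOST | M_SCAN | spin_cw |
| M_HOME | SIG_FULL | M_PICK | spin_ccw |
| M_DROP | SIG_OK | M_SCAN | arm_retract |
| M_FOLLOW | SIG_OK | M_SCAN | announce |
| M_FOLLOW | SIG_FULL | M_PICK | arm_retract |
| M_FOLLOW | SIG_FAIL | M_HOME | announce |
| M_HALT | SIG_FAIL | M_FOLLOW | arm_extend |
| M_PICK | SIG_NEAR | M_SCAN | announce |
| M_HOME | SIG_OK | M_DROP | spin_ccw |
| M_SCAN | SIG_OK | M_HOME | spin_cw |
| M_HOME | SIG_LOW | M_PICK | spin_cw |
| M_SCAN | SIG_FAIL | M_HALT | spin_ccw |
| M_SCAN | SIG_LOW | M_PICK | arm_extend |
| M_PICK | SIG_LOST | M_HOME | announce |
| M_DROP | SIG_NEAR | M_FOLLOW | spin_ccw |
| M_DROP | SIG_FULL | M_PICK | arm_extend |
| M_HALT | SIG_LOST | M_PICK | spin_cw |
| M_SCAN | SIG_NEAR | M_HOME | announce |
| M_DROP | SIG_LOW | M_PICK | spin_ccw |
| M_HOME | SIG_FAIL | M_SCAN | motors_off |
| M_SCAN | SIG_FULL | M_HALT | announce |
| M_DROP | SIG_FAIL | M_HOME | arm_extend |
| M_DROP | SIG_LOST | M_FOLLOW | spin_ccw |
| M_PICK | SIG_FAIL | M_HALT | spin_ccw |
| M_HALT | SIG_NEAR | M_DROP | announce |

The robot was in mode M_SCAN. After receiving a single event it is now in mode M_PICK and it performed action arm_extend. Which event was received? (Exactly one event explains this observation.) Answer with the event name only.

SIG_LOW

try SIG_OK: (M_SCAN, SIG_OK) → (M_HOME, spin_cw)
try SIG_FAIL: (M_SCAN, SIG_FAIL) → (M_HALT, spin_ccw)
try SIG_LOST: (M_SCAN, SIG_LOST) → (M_SCAN, spin_cw)
try SIG_NEAR: (M_SCAN, SIG_NEAR) → (M_HOME, announce)
try SIG_FULL: (M_SCAN, SIG_FULL) → (M_HALT, announce)
try SIG_LOW: (M_SCAN, SIG_LOW) → (M_PICK, arm_extend)  ← matches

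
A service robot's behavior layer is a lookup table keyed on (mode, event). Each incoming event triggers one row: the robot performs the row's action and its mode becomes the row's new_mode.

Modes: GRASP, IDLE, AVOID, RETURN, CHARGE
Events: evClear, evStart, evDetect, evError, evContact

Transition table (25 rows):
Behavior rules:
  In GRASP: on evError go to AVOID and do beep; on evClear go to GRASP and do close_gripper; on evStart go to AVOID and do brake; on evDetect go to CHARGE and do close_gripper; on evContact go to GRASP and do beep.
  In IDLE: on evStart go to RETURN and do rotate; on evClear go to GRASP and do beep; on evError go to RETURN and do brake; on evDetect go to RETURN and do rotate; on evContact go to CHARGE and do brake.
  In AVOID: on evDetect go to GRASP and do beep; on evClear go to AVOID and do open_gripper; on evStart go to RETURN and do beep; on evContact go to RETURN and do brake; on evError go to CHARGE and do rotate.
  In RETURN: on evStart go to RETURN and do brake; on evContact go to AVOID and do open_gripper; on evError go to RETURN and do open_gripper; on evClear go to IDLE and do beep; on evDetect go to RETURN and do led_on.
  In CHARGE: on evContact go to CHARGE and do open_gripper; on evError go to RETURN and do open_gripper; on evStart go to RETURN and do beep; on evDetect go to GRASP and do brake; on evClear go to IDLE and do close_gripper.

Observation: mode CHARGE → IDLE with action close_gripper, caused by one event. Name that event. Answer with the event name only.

try evClear: (CHARGE, evClear) → (IDLE, close_gripper)  ← matches
try evStart: (CHARGE, evStart) → (RETURN, beep)
try evDetect: (CHARGE, evDetect) → (GRASP, brake)
try evError: (CHARGE, evError) → (RETURN, open_gripper)
try evContact: (CHARGE, evContact) → (CHARGE, open_gripper)

evClear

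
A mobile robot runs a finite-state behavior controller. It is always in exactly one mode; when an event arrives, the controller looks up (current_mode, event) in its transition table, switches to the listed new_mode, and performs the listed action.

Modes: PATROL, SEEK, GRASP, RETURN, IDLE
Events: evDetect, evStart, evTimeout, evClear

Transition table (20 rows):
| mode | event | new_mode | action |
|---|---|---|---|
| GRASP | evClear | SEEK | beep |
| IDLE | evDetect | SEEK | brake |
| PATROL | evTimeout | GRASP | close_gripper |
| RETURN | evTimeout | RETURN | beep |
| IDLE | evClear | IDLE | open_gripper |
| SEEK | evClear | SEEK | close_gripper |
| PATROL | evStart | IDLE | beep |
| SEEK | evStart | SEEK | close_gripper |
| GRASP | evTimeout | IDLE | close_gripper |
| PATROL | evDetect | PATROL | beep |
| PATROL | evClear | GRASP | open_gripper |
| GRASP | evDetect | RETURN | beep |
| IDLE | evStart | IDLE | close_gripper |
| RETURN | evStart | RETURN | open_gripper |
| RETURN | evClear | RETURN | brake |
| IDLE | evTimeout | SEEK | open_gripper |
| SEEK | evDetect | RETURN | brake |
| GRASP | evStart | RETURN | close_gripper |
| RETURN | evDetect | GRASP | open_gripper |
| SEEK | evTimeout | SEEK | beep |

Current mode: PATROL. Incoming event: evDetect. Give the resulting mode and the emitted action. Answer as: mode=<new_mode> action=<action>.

mode=PATROL action=beep

current mode = PATROL; filter table to that mode:
  (PATROL, evTimeout) → (GRASP, close_gripper)
  (PATROL, evStart) → (IDLE, beep)
  (PATROL, evDetect) → (PATROL, beep)  ← event matches
  (PATROL, evClear) → (GRASP, open_gripper)
event = evDetect selects (PATROL, beep)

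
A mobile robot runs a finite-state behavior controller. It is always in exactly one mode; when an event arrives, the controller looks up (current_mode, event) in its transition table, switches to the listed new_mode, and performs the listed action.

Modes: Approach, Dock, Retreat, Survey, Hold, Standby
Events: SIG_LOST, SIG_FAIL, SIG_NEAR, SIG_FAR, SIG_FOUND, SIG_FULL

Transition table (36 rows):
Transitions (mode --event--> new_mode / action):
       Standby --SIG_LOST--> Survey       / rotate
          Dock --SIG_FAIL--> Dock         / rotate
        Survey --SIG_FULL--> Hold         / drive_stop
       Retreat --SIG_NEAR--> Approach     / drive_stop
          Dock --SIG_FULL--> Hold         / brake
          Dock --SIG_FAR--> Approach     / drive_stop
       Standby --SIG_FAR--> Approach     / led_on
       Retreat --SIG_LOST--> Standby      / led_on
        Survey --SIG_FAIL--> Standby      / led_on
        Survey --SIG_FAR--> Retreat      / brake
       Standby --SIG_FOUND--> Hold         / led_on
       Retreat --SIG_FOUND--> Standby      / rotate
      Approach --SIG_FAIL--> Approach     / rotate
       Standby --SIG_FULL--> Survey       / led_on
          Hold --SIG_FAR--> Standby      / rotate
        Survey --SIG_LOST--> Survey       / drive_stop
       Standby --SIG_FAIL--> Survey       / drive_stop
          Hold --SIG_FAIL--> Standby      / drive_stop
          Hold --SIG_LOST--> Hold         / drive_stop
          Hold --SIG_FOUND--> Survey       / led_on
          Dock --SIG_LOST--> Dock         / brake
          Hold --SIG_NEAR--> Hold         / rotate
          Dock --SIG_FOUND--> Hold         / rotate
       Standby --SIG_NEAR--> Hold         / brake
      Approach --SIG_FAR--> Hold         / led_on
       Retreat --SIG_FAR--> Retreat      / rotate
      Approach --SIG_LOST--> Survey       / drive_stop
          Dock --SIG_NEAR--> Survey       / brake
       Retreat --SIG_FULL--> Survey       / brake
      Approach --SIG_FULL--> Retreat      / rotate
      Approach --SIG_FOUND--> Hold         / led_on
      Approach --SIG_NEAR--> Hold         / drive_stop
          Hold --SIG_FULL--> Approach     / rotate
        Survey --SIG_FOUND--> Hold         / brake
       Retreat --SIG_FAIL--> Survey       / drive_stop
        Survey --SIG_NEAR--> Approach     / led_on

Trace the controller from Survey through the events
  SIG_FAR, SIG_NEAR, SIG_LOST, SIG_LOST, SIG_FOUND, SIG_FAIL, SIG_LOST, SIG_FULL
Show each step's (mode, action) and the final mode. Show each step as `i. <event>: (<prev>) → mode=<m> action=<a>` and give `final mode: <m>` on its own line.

final mode: Hold

1. SIG_FAR: (Survey) → mode=Retreat action=brake
2. SIG_NEAR: (Retreat) → mode=Approach action=drive_stop
3. SIG_LOST: (Approach) → mode=Survey action=drive_stop
4. SIG_LOST: (Survey) → mode=Survey action=drive_stop
5. SIG_FOUND: (Survey) → mode=Hold action=brake
6. SIG_FAIL: (Hold) → mode=Standby action=drive_stop
7. SIG_LOST: (Standby) → mode=Survey action=rotate
8. SIG_FULL: (Survey) → mode=Hold action=drive_stop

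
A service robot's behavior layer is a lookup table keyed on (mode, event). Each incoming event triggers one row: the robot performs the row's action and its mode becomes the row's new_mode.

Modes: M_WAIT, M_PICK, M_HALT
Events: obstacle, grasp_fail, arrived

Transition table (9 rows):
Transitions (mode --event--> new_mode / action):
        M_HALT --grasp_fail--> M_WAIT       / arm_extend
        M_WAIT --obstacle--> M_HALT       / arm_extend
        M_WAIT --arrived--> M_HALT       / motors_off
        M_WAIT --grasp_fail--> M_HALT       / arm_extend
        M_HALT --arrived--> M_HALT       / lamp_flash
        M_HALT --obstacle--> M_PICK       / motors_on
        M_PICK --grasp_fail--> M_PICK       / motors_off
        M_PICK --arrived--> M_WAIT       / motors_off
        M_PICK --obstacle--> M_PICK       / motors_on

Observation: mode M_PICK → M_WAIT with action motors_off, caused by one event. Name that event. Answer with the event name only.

arrived

try obstacle: (M_PICK, obstacle) → (M_PICK, motors_on)
try grasp_fail: (M_PICK, grasp_fail) → (M_PICK, motors_off)
try arrived: (M_PICK, arrived) → (M_WAIT, motors_off)  ← matches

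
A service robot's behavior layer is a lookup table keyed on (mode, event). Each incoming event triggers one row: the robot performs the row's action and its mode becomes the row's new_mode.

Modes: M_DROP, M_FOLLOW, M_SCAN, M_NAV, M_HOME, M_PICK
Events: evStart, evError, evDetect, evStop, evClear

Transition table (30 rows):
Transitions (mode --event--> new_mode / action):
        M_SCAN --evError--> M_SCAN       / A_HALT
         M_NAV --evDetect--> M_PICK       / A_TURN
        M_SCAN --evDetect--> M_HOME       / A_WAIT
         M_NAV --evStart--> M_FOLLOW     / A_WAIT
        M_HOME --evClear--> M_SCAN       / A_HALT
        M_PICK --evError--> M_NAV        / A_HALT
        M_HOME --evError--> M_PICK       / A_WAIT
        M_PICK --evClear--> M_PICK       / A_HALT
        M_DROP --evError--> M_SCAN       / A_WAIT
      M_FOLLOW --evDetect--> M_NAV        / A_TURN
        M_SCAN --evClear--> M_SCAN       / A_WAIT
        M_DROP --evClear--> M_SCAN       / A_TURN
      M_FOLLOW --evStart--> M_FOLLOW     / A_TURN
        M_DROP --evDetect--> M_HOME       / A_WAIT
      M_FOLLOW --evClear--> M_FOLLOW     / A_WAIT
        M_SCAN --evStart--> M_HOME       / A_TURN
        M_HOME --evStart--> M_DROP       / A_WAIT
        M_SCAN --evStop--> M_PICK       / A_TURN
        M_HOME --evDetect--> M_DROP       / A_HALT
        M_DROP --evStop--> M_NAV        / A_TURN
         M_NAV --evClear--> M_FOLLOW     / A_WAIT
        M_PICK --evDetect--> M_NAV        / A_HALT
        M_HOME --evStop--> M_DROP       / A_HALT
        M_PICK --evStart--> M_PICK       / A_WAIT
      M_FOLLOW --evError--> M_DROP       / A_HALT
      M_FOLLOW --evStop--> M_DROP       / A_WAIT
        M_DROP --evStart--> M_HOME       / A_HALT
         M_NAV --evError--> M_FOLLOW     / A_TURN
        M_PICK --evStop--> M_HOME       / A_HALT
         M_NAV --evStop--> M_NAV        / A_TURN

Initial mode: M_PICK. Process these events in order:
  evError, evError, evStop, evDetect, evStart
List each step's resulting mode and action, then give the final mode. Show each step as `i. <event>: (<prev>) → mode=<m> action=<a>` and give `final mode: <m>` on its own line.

1. evError: (M_PICK) → mode=M_NAV action=A_HALT
2. evError: (M_NAV) → mode=M_FOLLOW action=A_TURN
3. evStop: (M_FOLLOW) → mode=M_DROP action=A_WAIT
4. evDetect: (M_DROP) → mode=M_HOME action=A_WAIT
5. evStart: (M_HOME) → mode=M_DROP action=A_WAIT

final mode: M_DROP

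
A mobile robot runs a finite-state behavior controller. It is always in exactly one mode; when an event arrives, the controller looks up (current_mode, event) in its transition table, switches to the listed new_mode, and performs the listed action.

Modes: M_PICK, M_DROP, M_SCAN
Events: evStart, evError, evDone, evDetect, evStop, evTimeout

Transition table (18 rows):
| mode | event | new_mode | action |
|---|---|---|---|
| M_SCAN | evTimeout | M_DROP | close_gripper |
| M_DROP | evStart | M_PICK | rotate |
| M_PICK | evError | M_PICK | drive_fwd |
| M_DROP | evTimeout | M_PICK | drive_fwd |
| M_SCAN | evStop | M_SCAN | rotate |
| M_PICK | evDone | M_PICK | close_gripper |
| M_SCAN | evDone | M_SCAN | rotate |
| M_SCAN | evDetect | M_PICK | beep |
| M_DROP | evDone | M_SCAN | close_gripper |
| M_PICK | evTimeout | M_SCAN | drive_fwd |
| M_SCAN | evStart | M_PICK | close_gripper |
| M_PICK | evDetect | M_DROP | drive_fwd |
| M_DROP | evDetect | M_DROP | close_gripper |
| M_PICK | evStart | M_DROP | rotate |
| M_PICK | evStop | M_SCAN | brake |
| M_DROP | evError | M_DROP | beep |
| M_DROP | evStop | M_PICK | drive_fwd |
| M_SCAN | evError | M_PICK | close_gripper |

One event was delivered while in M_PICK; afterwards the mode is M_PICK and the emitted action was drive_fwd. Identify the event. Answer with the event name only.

try evStart: (M_PICK, evStart) → (M_DROP, rotate)
try evError: (M_PICK, evError) → (M_PICK, drive_fwd)  ← matches
try evDone: (M_PICK, evDone) → (M_PICK, close_gripper)
try evDetect: (M_PICK, evDetect) → (M_DROP, drive_fwd)
try evStop: (M_PICK, evStop) → (M_SCAN, brake)
try evTimeout: (M_PICK, evTimeout) → (M_SCAN, drive_fwd)

evError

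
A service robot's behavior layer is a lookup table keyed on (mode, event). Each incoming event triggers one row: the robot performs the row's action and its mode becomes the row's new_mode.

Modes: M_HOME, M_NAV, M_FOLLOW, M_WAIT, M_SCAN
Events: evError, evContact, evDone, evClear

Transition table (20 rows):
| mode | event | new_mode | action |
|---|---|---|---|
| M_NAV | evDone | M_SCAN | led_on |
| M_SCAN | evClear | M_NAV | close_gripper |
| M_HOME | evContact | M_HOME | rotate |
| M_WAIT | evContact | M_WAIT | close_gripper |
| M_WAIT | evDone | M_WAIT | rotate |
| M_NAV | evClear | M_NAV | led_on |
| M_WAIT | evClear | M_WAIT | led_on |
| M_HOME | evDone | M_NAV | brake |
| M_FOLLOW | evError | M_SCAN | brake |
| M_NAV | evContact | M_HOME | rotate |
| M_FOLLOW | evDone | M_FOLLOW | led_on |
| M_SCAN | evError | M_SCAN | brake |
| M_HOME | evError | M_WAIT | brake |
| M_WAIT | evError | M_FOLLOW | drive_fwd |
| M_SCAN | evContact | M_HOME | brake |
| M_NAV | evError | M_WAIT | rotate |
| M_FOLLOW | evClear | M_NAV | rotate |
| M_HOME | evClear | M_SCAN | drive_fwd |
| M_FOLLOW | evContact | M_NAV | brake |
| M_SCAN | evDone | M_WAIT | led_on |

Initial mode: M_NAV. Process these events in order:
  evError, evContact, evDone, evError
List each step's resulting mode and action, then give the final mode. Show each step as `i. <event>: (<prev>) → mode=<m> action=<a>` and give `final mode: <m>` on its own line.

final mode: M_FOLLOW

1. evError: (M_NAV) → mode=M_WAIT action=rotate
2. evContact: (M_WAIT) → mode=M_WAIT action=close_gripper
3. evDone: (M_WAIT) → mode=M_WAIT action=rotate
4. evError: (M_WAIT) → mode=M_FOLLOW action=drive_fwd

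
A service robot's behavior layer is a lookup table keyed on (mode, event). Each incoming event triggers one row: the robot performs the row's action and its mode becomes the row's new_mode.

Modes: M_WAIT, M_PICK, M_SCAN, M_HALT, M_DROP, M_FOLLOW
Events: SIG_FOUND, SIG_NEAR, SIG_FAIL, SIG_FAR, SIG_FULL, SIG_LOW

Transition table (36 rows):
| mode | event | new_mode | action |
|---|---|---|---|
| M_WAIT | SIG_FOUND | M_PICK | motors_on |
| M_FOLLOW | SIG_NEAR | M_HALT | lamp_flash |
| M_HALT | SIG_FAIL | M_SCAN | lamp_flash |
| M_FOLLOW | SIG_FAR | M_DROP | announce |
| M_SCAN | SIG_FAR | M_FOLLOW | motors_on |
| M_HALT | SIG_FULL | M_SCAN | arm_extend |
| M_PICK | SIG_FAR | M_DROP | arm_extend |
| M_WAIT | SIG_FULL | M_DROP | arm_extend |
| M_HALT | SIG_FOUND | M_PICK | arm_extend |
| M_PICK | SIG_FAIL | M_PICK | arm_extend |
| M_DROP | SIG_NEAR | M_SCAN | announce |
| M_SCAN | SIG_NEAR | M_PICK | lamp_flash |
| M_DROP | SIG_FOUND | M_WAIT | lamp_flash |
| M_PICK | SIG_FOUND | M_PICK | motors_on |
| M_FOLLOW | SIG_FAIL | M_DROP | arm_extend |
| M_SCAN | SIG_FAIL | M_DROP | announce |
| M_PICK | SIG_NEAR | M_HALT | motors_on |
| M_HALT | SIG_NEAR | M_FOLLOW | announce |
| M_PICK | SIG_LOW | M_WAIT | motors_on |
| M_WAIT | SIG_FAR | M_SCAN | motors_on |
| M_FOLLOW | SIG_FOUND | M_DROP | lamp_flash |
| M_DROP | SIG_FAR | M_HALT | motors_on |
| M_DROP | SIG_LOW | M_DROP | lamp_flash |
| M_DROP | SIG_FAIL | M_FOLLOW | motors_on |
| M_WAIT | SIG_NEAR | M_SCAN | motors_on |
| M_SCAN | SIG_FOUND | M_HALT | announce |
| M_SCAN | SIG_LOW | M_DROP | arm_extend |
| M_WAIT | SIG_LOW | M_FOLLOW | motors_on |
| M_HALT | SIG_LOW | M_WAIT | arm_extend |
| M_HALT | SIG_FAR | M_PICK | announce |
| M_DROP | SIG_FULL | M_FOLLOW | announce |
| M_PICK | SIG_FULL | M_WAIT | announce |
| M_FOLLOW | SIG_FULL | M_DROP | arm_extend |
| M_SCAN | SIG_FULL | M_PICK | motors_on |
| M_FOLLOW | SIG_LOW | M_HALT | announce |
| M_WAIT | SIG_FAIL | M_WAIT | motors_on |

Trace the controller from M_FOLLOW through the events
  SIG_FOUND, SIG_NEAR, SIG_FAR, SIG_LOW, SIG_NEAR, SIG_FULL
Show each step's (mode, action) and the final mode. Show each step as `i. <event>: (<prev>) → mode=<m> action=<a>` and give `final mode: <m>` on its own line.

final mode: M_DROP

1. SIG_FOUND: (M_FOLLOW) → mode=M_DROP action=lamp_flash
2. SIG_NEAR: (M_DROP) → mode=M_SCAN action=announce
3. SIG_FAR: (M_SCAN) → mode=M_FOLLOW action=motors_on
4. SIG_LOW: (M_FOLLOW) → mode=M_HALT action=announce
5. SIG_NEAR: (M_HALT) → mode=M_FOLLOW action=announce
6. SIG_FULL: (M_FOLLOW) → mode=M_DROP action=arm_extend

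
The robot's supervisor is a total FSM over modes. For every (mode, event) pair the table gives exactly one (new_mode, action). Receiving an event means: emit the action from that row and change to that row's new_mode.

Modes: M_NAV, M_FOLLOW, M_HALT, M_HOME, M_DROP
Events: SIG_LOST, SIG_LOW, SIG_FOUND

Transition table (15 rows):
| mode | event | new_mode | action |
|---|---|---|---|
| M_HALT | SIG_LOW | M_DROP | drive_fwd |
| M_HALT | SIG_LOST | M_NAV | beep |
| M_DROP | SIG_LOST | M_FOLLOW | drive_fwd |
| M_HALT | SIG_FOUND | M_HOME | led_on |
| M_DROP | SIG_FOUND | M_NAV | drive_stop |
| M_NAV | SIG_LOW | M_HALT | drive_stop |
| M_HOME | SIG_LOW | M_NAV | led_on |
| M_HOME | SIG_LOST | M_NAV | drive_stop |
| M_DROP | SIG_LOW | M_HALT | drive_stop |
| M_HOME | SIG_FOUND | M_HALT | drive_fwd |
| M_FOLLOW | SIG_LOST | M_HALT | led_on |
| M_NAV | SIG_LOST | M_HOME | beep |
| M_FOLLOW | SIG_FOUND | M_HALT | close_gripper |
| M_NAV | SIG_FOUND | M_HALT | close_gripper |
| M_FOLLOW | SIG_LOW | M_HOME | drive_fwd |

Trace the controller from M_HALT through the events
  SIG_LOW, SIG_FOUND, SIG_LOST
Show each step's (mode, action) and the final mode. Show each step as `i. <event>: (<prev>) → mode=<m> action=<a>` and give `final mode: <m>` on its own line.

1. SIG_LOW: (M_HALT) → mode=M_DROP action=drive_fwd
2. SIG_FOUND: (M_DROP) → mode=M_NAV action=drive_stop
3. SIG_LOST: (M_NAV) → mode=M_HOME action=beep

final mode: M_HOME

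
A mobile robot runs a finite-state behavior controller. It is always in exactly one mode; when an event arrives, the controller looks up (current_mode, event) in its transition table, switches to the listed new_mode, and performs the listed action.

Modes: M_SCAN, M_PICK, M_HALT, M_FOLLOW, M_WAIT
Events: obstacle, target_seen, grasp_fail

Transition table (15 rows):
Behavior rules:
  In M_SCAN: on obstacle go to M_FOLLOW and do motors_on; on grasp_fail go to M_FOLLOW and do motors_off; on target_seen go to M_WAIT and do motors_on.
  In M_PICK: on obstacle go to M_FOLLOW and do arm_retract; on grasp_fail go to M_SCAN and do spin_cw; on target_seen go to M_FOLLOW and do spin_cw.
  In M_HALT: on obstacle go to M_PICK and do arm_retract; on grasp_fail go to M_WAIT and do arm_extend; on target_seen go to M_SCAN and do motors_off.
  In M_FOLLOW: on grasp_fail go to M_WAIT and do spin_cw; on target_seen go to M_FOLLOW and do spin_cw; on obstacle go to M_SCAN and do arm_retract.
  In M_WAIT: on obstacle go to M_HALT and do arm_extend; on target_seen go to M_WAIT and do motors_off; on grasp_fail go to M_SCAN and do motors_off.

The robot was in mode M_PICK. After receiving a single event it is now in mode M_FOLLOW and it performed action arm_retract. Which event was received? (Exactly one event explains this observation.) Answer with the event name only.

obstacle

try obstacle: (M_PICK, obstacle) → (M_FOLLOW, arm_retract)  ← matches
try target_seen: (M_PICK, target_seen) → (M_FOLLOW, spin_cw)
try grasp_fail: (M_PICK, grasp_fail) → (M_SCAN, spin_cw)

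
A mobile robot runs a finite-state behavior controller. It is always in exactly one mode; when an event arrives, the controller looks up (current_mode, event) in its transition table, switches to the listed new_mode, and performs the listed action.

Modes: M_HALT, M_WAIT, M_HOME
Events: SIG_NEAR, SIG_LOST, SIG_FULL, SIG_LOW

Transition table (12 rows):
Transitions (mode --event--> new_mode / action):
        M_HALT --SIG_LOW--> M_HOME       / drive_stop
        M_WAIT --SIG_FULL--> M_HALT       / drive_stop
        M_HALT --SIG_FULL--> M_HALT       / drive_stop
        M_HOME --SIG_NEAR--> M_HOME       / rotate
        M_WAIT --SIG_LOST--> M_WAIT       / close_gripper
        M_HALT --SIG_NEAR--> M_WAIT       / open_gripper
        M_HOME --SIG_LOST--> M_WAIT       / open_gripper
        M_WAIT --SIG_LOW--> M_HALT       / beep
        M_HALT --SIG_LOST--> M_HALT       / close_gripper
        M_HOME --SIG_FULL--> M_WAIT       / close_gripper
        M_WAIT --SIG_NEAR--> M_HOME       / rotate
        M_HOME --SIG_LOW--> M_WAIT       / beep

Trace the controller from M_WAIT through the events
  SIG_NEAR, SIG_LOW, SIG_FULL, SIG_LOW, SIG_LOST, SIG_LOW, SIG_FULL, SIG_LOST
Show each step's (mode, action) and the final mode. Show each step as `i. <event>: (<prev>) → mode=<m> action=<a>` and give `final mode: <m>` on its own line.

1. SIG_NEAR: (M_WAIT) → mode=M_HOME action=rotate
2. SIG_LOW: (M_HOME) → mode=M_WAIT action=beep
3. SIG_FULL: (M_WAIT) → mode=M_HALT action=drive_stop
4. SIG_LOW: (M_HALT) → mode=M_HOME action=drive_stop
5. SIG_LOST: (M_HOME) → mode=M_WAIT action=open_gripper
6. SIG_LOW: (M_WAIT) → mode=M_HALT action=beep
7. SIG_FULL: (M_HALT) → mode=M_HALT action=drive_stop
8. SIG_LOST: (M_HALT) → mode=M_HALT action=close_gripper

final mode: M_HALT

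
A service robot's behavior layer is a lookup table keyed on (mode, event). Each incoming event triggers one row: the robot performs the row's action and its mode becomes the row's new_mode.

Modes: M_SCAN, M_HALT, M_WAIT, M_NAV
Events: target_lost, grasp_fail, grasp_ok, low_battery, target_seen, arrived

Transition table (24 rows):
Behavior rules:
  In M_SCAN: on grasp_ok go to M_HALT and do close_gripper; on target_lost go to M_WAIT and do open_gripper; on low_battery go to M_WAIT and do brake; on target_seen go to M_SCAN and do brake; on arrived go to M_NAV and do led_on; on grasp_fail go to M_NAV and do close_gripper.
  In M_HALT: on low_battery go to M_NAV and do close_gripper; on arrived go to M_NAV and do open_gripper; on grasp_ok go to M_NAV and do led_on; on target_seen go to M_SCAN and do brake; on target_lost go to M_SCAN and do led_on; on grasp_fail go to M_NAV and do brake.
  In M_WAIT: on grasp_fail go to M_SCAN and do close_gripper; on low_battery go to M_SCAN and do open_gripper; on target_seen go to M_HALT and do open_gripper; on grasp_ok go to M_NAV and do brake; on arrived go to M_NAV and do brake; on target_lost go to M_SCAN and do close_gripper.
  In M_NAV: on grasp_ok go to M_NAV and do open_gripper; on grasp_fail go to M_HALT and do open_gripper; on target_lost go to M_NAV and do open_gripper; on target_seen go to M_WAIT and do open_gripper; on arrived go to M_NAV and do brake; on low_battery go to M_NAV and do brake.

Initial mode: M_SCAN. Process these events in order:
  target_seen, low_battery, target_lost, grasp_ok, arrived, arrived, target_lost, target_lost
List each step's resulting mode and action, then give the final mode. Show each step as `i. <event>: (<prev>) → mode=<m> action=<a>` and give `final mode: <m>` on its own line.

1. target_seen: (M_SCAN) → mode=M_SCAN action=brake
2. low_battery: (M_SCAN) → mode=M_WAIT action=brake
3. target_lost: (M_WAIT) → mode=M_SCAN action=close_gripper
4. grasp_ok: (M_SCAN) → mode=M_HALT action=close_gripper
5. arrived: (M_HALT) → mode=M_NAV action=open_gripper
6. arrived: (M_NAV) → mode=M_NAV action=brake
7. target_lost: (M_NAV) → mode=M_NAV action=open_gripper
8. target_lost: (M_NAV) → mode=M_NAV action=open_gripper

final mode: M_NAV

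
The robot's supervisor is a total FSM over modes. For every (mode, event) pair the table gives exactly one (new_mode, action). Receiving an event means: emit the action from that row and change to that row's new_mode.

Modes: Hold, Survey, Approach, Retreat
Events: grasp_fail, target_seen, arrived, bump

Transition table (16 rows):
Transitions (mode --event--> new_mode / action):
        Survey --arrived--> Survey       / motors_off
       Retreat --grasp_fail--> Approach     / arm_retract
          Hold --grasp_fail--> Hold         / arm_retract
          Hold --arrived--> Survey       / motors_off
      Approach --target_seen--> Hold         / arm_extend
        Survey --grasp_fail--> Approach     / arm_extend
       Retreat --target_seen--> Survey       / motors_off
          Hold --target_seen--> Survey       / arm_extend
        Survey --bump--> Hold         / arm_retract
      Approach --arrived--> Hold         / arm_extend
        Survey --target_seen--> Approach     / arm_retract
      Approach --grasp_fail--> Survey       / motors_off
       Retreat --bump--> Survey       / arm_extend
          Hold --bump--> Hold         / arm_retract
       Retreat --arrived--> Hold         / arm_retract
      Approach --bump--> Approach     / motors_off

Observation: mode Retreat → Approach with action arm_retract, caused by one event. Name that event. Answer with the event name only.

grasp_fail

try grasp_fail: (Retreat, grasp_fail) → (Approach, arm_retract)  ← matches
try target_seen: (Retreat, target_seen) → (Survey, motors_off)
try arrived: (Retreat, arrived) → (Hold, arm_retract)
try bump: (Retreat, bump) → (Survey, arm_extend)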